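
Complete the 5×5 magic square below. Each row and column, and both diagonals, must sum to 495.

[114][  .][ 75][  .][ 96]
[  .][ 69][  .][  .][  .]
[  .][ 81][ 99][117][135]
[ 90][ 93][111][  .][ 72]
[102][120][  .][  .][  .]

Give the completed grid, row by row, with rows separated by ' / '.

114 132 75 78 96 / 126 69 87 105 108 / 63 81 99 117 135 / 90 93 111 129 72 / 102 120 123 66 84

From row 3, 495 − (81 + 99 + 117 + 135) gives (3,1) = 63.
The remaining cell in row 4 is (4,4) = 495 − 366 = 129.
The remaining cell in column 1 is (2,1) = 495 − 369 = 126.
Using column 2: 69 + 81 + 93 + 120 + ? → (1,2) = 495 − 363 = 132.
The remaining cell in main diagonal is (5,5) = 495 − 411 = 84.
The remaining cell in anti-diagonal is (2,4) = 495 − 390 = 105.
The remaining cell in row 1 is (1,4) = 495 − 417 = 78.
Column 4 needs 495; the known cells sum to 429, so (5,4) = 66.
From column 5, 495 − (96 + 135 + 72 + 84) gives (2,5) = 108.
Row 2: 126 + 69 + 105 + 108 + ? = 495, so (2,3) = 87.
Using row 5: 102 + 120 + 66 + 84 + ? → (5,3) = 495 − 372 = 123.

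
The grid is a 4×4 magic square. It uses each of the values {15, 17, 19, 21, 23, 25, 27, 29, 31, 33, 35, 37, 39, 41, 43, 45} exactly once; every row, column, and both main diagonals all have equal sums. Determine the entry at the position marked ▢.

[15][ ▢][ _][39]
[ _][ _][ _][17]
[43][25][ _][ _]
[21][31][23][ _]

37

The 16 entries sum to 480, so each line sums to 480/4 = 120.
Using row 4: 21 + 31 + 23 + ? → (4,4) = 120 − 75 = 45.
Column 1: 15 + 43 + 21 + ? = 120, so (2,1) = 41.
Column 4 needs 120; the known cells sum to 101, so (3,4) = 19.
Using anti-diagonal: 39 + 25 + 21 + ? → (2,3) = 120 − 85 = 35.
Row 2 needs 120; the known cells sum to 93, so (2,2) = 27.
Using row 3: 43 + 25 + 19 + ? → (3,3) = 120 − 87 = 33.
Column 2: 27 + 25 + 31 + ? = 120, so (1,2) = 37.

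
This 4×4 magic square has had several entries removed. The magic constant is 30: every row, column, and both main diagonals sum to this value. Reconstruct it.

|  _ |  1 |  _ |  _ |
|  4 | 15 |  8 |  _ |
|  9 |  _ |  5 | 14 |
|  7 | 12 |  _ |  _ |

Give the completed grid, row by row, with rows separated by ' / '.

Row 2 needs 30; the known cells sum to 27, so (2,4) = 3.
The remaining cell in row 3 is (3,2) = 30 − 28 = 2.
Column 1 must total 30; the given cells sum to 20, so (1,1) = 10.
Using main diagonal: 10 + 15 + 5 + ? → (4,4) = 30 − 30 = 0.
The remaining cell in anti-diagonal is (1,4) = 30 − 17 = 13.
Row 1 needs 30; the known cells sum to 24, so (1,3) = 6.
Row 4 needs 30; the known cells sum to 19, so (4,3) = 11.

10 1 6 13 / 4 15 8 3 / 9 2 5 14 / 7 12 11 0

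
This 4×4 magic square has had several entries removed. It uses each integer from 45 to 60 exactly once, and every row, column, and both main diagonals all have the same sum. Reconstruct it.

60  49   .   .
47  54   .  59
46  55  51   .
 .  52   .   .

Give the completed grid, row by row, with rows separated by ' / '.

60 49 53 48 / 47 54 50 59 / 46 55 51 58 / 57 52 56 45

The entries are 45 through 60, which sum to 840, so each line sums to 840/4 = 210.
From row 2, 210 − (47 + 54 + 59) gives (2,3) = 50.
From row 3, 210 − (46 + 55 + 51) gives (3,4) = 58.
Column 1: 60 + 47 + 46 + ? = 210, so (4,1) = 57.
Main diagonal: 60 + 54 + 51 + ? = 210, so (4,4) = 45.
From anti-diagonal, 210 − (50 + 55 + 57) gives (1,4) = 48.
The remaining cell in row 1 is (1,3) = 210 − 157 = 53.
From row 4, 210 − (57 + 52 + 45) gives (4,3) = 56.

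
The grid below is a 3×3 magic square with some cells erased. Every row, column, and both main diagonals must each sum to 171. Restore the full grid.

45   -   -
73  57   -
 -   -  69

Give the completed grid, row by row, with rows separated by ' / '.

45 65 61 / 73 57 41 / 53 49 69

From row 2, 171 − (73 + 57) gives (2,3) = 41.
Column 1: 45 + 73 + ? = 171, so (3,1) = 53.
Column 3 must total 171; the given cells sum to 110, so (1,3) = 61.
Row 1 must total 171; the given cells sum to 106, so (1,2) = 65.
Row 3 needs 171; the known cells sum to 122, so (3,2) = 49.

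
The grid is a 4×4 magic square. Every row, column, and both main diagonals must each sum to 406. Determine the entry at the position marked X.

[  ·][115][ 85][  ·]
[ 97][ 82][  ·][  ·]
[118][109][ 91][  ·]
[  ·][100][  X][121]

Row 3 must total 406; the given cells sum to 318, so (3,4) = 88.
Main diagonal: 82 + 91 + 121 + ? = 406, so (1,1) = 112.
The remaining cell in row 1 is (1,4) = 406 − 312 = 94.
Column 1 must total 406; the given cells sum to 327, so (4,1) = 79.
Column 4 must total 406; the given cells sum to 303, so (2,4) = 103.
Anti-diagonal needs 406; the known cells sum to 282, so (2,3) = 124.
Using row 4: 79 + 100 + 121 + ? → (4,3) = 406 − 300 = 106.

106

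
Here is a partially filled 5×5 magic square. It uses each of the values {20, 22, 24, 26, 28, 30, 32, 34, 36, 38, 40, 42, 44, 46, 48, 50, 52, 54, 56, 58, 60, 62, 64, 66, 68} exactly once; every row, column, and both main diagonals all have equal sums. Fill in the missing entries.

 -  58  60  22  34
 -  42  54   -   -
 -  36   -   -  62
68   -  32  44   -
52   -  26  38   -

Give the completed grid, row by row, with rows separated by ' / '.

The 25 entries sum to 1100, so each line sums to 1100/5 = 220.
Row 1 needs 220; the known cells sum to 174, so (1,1) = 46.
Column 3: 60 + 54 + 32 + 26 + ? = 220, so (3,3) = 48.
Using main diagonal: 46 + 42 + 48 + 44 + ? → (5,5) = 220 − 180 = 40.
From row 5, 220 − (52 + 26 + 38 + 40) gives (5,2) = 64.
Column 2 must total 220; the given cells sum to 200, so (4,2) = 20.
Anti-diagonal must total 220; the given cells sum to 154, so (2,4) = 66.
The remaining cell in row 4 is (4,5) = 220 − 164 = 56.
The remaining cell in column 4 is (3,4) = 220 − 170 = 50.
Column 5 needs 220; the known cells sum to 192, so (2,5) = 28.
Row 2 needs 220; the known cells sum to 190, so (2,1) = 30.
The remaining cell in row 3 is (3,1) = 220 − 196 = 24.

46 58 60 22 34 / 30 42 54 66 28 / 24 36 48 50 62 / 68 20 32 44 56 / 52 64 26 38 40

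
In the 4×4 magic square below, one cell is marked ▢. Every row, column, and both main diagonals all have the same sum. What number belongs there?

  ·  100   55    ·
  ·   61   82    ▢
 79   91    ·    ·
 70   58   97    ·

94

Column 2 is complete and sums to 310; that is the magic constant.
Row 4: 70 + 58 + 97 + ? = 310, so (4,4) = 85.
Column 3: 55 + 82 + 97 + ? = 310, so (3,3) = 76.
Main diagonal must total 310; the given cells sum to 222, so (1,1) = 88.
Using anti-diagonal: 82 + 91 + 70 + ? → (1,4) = 310 − 243 = 67.
The remaining cell in row 3 is (3,4) = 310 − 246 = 64.
Column 1 needs 310; the known cells sum to 237, so (2,1) = 73.
Column 4 needs 310; the known cells sum to 216, so (2,4) = 94.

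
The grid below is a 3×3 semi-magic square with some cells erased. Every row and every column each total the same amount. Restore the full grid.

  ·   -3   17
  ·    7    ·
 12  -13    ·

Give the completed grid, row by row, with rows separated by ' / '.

-23 -3 17 / 2 7 -18 / 12 -13 -8

Column 2 is already complete: -3 + 7 + -13 = -9, so that is the magic constant.
Row 1 must total -9; the given cells sum to 14, so (1,1) = -23.
Row 3: 12 + (-13) + ? = -9, so (3,3) = -8.
The remaining cell in column 1 is (2,1) = -9 − (-11) = 2.
The remaining cell in column 3 is (2,3) = -9 − 9 = -18.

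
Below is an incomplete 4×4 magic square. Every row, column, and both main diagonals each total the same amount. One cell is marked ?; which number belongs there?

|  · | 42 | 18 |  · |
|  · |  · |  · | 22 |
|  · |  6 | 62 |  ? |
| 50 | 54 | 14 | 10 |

Row 4 is complete and sums to 128; that is the magic constant.
From column 2, 128 − (42 + 6 + 54) gives (2,2) = 26.
Using column 3: 18 + 62 + 14 + ? → (2,3) = 128 − 94 = 34.
The remaining cell in main diagonal is (1,1) = 128 − 98 = 30.
Anti-diagonal must total 128; the given cells sum to 90, so (1,4) = 38.
Row 2: 26 + 34 + 22 + ? = 128, so (2,1) = 46.
Column 1: 30 + 46 + 50 + ? = 128, so (3,1) = 2.
Using column 4: 38 + 22 + 10 + ? → (3,4) = 128 − 70 = 58.

58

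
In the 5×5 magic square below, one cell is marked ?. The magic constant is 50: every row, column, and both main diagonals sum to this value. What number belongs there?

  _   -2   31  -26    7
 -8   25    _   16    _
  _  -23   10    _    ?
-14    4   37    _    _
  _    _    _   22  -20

The remaining cell in row 1 is (1,1) = 50 − 10 = 40.
Column 2 must total 50; the given cells sum to 4, so (5,2) = 46.
Using main diagonal: 40 + 25 + 10 + (-20) + ? → (4,4) = 50 − 55 = -5.
The remaining cell in anti-diagonal is (5,1) = 50 − 37 = 13.
Row 4 must total 50; the given cells sum to 22, so (4,5) = 28.
Using row 5: 13 + 46 + 22 + (-20) + ? → (5,3) = 50 − 61 = -11.
From column 1, 50 − (40 + (-8) + (-14) + 13) gives (3,1) = 19.
From column 3, 50 − (31 + 10 + 37 + (-11)) gives (2,3) = -17.
Column 4 must total 50; the given cells sum to 7, so (3,4) = 43.
Row 2 needs 50; the known cells sum to 16, so (2,5) = 34.
Row 3 needs 50; the known cells sum to 49, so (3,5) = 1.

1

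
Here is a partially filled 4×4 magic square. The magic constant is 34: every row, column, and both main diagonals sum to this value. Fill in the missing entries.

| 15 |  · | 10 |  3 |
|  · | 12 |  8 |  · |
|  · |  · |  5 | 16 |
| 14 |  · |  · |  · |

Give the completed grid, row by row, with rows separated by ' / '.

Row 1 must total 34; the given cells sum to 28, so (1,2) = 6.
Column 3: 10 + 8 + 5 + ? = 34, so (4,3) = 11.
The remaining cell in main diagonal is (4,4) = 34 − 32 = 2.
From anti-diagonal, 34 − (3 + 8 + 14) gives (3,2) = 9.
Row 3: 9 + 5 + 16 + ? = 34, so (3,1) = 4.
Row 4: 14 + 11 + 2 + ? = 34, so (4,2) = 7.
Using column 1: 15 + 4 + 14 + ? → (2,1) = 34 − 33 = 1.
Using column 4: 3 + 16 + 2 + ? → (2,4) = 34 − 21 = 13.

15 6 10 3 / 1 12 8 13 / 4 9 5 16 / 14 7 11 2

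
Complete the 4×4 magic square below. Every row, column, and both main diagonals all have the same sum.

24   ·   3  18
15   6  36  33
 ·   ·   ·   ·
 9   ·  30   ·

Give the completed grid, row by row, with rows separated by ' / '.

24 45 3 18 / 15 6 36 33 / 42 27 21 0 / 9 12 30 39

Row 2 is already complete: 15 + 6 + 36 + 33 = 90, so that is the magic constant.
Row 1: 24 + 3 + 18 + ? = 90, so (1,2) = 45.
Column 1: 24 + 15 + 9 + ? = 90, so (3,1) = 42.
Column 3 must total 90; the given cells sum to 69, so (3,3) = 21.
Main diagonal must total 90; the given cells sum to 51, so (4,4) = 39.
Using anti-diagonal: 18 + 36 + 9 + ? → (3,2) = 90 − 63 = 27.
Row 3 needs 90; the known cells sum to 90, so (3,4) = 0.
The remaining cell in row 4 is (4,2) = 90 − 78 = 12.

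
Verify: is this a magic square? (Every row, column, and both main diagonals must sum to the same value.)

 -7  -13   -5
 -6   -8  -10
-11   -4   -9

No — row 3 sums to -24 but row 1 sums to -25.

Row 1: -7 + (-13) + (-5) = -25.
Row 2: -6 + (-8) + (-10) = -24.
Row 3: -11 + (-4) + (-9) = -24.
Column 1: -7 + (-6) + (-11) = -24.
Column 2: -13 + (-8) + (-4) = -25.
Column 3: -5 + (-10) + (-9) = -24.
Main diagonal: -7 + (-8) + (-9) = -24.
Anti-diagonal: -5 + (-8) + (-11) = -24.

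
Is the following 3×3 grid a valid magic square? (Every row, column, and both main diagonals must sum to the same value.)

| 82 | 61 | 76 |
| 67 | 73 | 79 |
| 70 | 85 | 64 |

Row 1: 82 + 61 + 76 = 219.
Row 2: 67 + 73 + 79 = 219.
Row 3: 70 + 85 + 64 = 219.
Column 1: 82 + 67 + 70 = 219.
Column 2: 61 + 73 + 85 = 219.
Column 3: 76 + 79 + 64 = 219.
Main diagonal: 82 + 73 + 64 = 219.
Anti-diagonal: 76 + 73 + 70 = 219.
All lines sum to 219.

Yes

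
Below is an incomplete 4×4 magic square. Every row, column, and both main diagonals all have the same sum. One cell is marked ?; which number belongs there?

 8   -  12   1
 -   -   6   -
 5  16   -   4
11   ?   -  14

Anti-diagonal is complete and sums to 34; that is the magic constant.
Row 1 must total 34; the given cells sum to 21, so (1,2) = 13.
Row 3 must total 34; the given cells sum to 25, so (3,3) = 9.
From column 1, 34 − (8 + 5 + 11) gives (2,1) = 10.
The remaining cell in column 3 is (4,3) = 34 − 27 = 7.
Column 4 needs 34; the known cells sum to 19, so (2,4) = 15.
The remaining cell in main diagonal is (2,2) = 34 − 31 = 3.
Row 4 needs 34; the known cells sum to 32, so (4,2) = 2.

2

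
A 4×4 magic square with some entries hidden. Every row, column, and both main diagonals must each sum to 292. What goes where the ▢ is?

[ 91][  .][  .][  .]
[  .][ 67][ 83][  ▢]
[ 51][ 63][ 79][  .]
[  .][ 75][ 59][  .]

Using row 3: 51 + 63 + 79 + ? → (3,4) = 292 − 193 = 99.
Using column 2: 67 + 63 + 75 + ? → (1,2) = 292 − 205 = 87.
Column 3 needs 292; the known cells sum to 221, so (1,3) = 71.
Main diagonal needs 292; the known cells sum to 237, so (4,4) = 55.
The remaining cell in row 1 is (1,4) = 292 − 249 = 43.
The remaining cell in row 4 is (4,1) = 292 − 189 = 103.
Using column 1: 91 + 51 + 103 + ? → (2,1) = 292 − 245 = 47.
Column 4 needs 292; the known cells sum to 197, so (2,4) = 95.

95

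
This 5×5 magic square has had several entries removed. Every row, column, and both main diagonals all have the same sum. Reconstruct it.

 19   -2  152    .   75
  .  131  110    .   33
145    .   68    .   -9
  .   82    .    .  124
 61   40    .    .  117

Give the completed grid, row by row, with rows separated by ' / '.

19 -2 152 96 75 / 12 131 110 54 33 / 145 89 68 47 -9 / 103 82 26 5 124 / 61 40 -16 138 117

Column 5 is already complete: 75 + 33 + -9 + 124 + 117 = 340, so that is the magic constant.
Row 1 must total 340; the given cells sum to 244, so (1,4) = 96.
The remaining cell in column 2 is (3,2) = 340 − 251 = 89.
Main diagonal must total 340; the given cells sum to 335, so (4,4) = 5.
Anti-diagonal: 75 + 68 + 82 + 61 + ? = 340, so (2,4) = 54.
Row 2: 131 + 110 + 54 + 33 + ? = 340, so (2,1) = 12.
Row 3 needs 340; the known cells sum to 293, so (3,4) = 47.
Column 1 must total 340; the given cells sum to 237, so (4,1) = 103.
Using column 4: 96 + 54 + 47 + 5 + ? → (5,4) = 340 − 202 = 138.
Row 4: 103 + 82 + 5 + 124 + ? = 340, so (4,3) = 26.
From row 5, 340 − (61 + 40 + 138 + 117) gives (5,3) = -16.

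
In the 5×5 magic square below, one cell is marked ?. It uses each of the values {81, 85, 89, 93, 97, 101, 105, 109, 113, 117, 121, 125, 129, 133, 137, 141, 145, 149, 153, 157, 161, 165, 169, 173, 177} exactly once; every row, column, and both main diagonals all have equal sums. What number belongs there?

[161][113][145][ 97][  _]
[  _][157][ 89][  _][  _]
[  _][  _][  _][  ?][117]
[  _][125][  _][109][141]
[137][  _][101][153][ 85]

The 25 entries sum to 3225, so each line sums to 3225/5 = 645.
Using row 1: 161 + 113 + 145 + 97 + ? → (1,5) = 645 − 516 = 129.
From row 5, 645 − (137 + 101 + 153 + 85) gives (5,2) = 169.
Using column 2: 113 + 157 + 125 + 169 + ? → (3,2) = 645 − 564 = 81.
The remaining cell in column 5 is (2,5) = 645 − 472 = 173.
Main diagonal must total 645; the given cells sum to 512, so (3,3) = 133.
Anti-diagonal needs 645; the known cells sum to 524, so (2,4) = 121.
The remaining cell in row 2 is (2,1) = 645 − 540 = 105.
The remaining cell in column 3 is (4,3) = 645 − 468 = 177.
Column 4: 97 + 121 + 109 + 153 + ? = 645, so (3,4) = 165.

165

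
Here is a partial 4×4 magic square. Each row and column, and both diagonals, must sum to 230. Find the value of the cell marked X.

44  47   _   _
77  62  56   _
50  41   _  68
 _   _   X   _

The remaining cell in row 2 is (2,4) = 230 − 195 = 35.
Row 3 must total 230; the given cells sum to 159, so (3,3) = 71.
From column 1, 230 − (44 + 77 + 50) gives (4,1) = 59.
Column 2 must total 230; the given cells sum to 150, so (4,2) = 80.
The remaining cell in main diagonal is (4,4) = 230 − 177 = 53.
The remaining cell in anti-diagonal is (1,4) = 230 − 156 = 74.
The remaining cell in row 1 is (1,3) = 230 − 165 = 65.
Row 4 needs 230; the known cells sum to 192, so (4,3) = 38.

38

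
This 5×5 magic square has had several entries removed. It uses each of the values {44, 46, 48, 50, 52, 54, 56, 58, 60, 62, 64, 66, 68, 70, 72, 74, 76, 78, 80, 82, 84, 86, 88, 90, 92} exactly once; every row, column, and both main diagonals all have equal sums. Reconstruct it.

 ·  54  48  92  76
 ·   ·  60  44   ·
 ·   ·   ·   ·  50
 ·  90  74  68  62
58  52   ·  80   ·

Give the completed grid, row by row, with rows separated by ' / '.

The 25 entries sum to 1700, so each line sums to 1700/5 = 340.
Row 1 must total 340; the given cells sum to 270, so (1,1) = 70.
The remaining cell in row 4 is (4,1) = 340 − 294 = 46.
Using column 4: 92 + 44 + 68 + 80 + ? → (3,4) = 340 − 284 = 56.
Anti-diagonal must total 340; the given cells sum to 268, so (3,3) = 72.
Column 3 must total 340; the given cells sum to 254, so (5,3) = 86.
From row 5, 340 − (58 + 52 + 86 + 80) gives (5,5) = 64.
Column 5 must total 340; the given cells sum to 252, so (2,5) = 88.
Main diagonal: 70 + 72 + 68 + 64 + ? = 340, so (2,2) = 66.
Row 2 needs 340; the known cells sum to 258, so (2,1) = 82.
Column 1 must total 340; the given cells sum to 256, so (3,1) = 84.
The remaining cell in column 2 is (3,2) = 340 − 262 = 78.

70 54 48 92 76 / 82 66 60 44 88 / 84 78 72 56 50 / 46 90 74 68 62 / 58 52 86 80 64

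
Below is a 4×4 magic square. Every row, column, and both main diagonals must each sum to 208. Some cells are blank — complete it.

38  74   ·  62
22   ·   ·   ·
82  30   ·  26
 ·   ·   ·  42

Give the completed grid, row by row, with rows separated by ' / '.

From row 1, 208 − (38 + 74 + 62) gives (1,3) = 34.
Using row 3: 82 + 30 + 26 + ? → (3,3) = 208 − 138 = 70.
From column 1, 208 − (38 + 22 + 82) gives (4,1) = 66.
The remaining cell in column 4 is (2,4) = 208 − 130 = 78.
Main diagonal: 38 + 70 + 42 + ? = 208, so (2,2) = 58.
Anti-diagonal: 62 + 30 + 66 + ? = 208, so (2,3) = 50.
From column 2, 208 − (74 + 58 + 30) gives (4,2) = 46.
Column 3: 34 + 50 + 70 + ? = 208, so (4,3) = 54.

38 74 34 62 / 22 58 50 78 / 82 30 70 26 / 66 46 54 42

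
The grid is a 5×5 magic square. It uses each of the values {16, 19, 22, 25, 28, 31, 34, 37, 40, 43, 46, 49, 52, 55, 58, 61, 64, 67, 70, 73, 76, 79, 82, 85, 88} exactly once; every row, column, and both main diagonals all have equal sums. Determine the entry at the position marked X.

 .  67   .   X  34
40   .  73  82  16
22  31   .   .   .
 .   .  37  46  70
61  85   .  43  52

The 25 entries sum to 1300, so each line sums to 1300/5 = 260.
The remaining cell in row 2 is (2,2) = 260 − 211 = 49.
Using row 5: 61 + 85 + 43 + 52 + ? → (5,3) = 260 − 241 = 19.
Column 2 needs 260; the known cells sum to 232, so (4,2) = 28.
Column 5 must total 260; the given cells sum to 172, so (3,5) = 88.
From anti-diagonal, 260 − (34 + 82 + 28 + 61) gives (3,3) = 55.
Row 3: 22 + 31 + 55 + 88 + ? = 260, so (3,4) = 64.
The remaining cell in row 4 is (4,1) = 260 − 181 = 79.
Column 1 must total 260; the given cells sum to 202, so (1,1) = 58.
Column 3 needs 260; the known cells sum to 184, so (1,3) = 76.
The remaining cell in column 4 is (1,4) = 260 − 235 = 25.

25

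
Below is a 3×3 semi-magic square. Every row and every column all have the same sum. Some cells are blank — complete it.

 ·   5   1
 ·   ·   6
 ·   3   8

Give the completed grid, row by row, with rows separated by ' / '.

9 5 1 / 2 7 6 / 4 3 8

Column 3 is already complete: 1 + 6 + 8 = 15, so that is the magic constant.
From row 1, 15 − (5 + 1) gives (1,1) = 9.
Using row 3: 3 + 8 + ? → (3,1) = 15 − 11 = 4.
Column 1 must total 15; the given cells sum to 13, so (2,1) = 2.
The remaining cell in column 2 is (2,2) = 15 − 8 = 7.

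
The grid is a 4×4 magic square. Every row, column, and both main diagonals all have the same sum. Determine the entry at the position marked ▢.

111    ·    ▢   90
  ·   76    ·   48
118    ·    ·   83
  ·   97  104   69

Column 4 is complete and sums to 290; that is the magic constant.
From row 4, 290 − (97 + 104 + 69) gives (4,1) = 20.
The remaining cell in column 1 is (2,1) = 290 − 249 = 41.
Main diagonal: 111 + 76 + 69 + ? = 290, so (3,3) = 34.
Row 2 must total 290; the given cells sum to 165, so (2,3) = 125.
Row 3 must total 290; the given cells sum to 235, so (3,2) = 55.
Using column 2: 76 + 55 + 97 + ? → (1,2) = 290 − 228 = 62.
From column 3, 290 − (125 + 34 + 104) gives (1,3) = 27.

27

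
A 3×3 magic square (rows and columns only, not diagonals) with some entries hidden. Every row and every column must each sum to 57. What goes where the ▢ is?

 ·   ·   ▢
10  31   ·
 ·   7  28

13

Row 2 must total 57; the given cells sum to 41, so (2,3) = 16.
Row 3 needs 57; the known cells sum to 35, so (3,1) = 22.
Using column 1: 10 + 22 + ? → (1,1) = 57 − 32 = 25.
Using column 2: 31 + 7 + ? → (1,2) = 57 − 38 = 19.
Using column 3: 16 + 28 + ? → (1,3) = 57 − 44 = 13.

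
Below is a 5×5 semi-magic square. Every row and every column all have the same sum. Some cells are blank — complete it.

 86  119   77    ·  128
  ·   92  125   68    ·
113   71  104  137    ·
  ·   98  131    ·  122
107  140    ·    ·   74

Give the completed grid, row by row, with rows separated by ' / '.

86 119 77 110 128 / 134 92 125 68 101 / 113 71 104 137 95 / 80 98 131 89 122 / 107 140 83 116 74

Column 2 is already complete: 119 + 92 + 71 + 98 + 140 = 520, so that is the magic constant.
Using row 1: 86 + 119 + 77 + 128 + ? → (1,4) = 520 − 410 = 110.
The remaining cell in row 3 is (3,5) = 520 − 425 = 95.
Column 3 must total 520; the given cells sum to 437, so (5,3) = 83.
Column 5 needs 520; the known cells sum to 419, so (2,5) = 101.
Row 2 needs 520; the known cells sum to 386, so (2,1) = 134.
Row 5 needs 520; the known cells sum to 404, so (5,4) = 116.
Column 1 needs 520; the known cells sum to 440, so (4,1) = 80.
Column 4 needs 520; the known cells sum to 431, so (4,4) = 89.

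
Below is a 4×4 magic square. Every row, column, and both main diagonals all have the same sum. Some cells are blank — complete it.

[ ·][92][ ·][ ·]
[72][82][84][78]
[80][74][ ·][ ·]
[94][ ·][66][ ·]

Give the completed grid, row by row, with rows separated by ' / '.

70 92 90 64 / 72 82 84 78 / 80 74 76 86 / 94 68 66 88

Row 2 is already complete: 72 + 82 + 84 + 78 = 316, so that is the magic constant.
Using column 1: 72 + 80 + 94 + ? → (1,1) = 316 − 246 = 70.
Column 2 must total 316; the given cells sum to 248, so (4,2) = 68.
The remaining cell in anti-diagonal is (1,4) = 316 − 252 = 64.
From row 1, 316 − (70 + 92 + 64) gives (1,3) = 90.
Using row 4: 94 + 68 + 66 + ? → (4,4) = 316 − 228 = 88.
Column 3 must total 316; the given cells sum to 240, so (3,3) = 76.
Column 4 must total 316; the given cells sum to 230, so (3,4) = 86.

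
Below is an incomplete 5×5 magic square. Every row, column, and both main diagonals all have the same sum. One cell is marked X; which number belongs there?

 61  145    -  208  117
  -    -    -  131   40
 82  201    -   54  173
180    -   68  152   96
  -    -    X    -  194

166

Column 5 is complete and sums to 620; that is the magic constant.
From row 1, 620 − (61 + 145 + 208 + 117) gives (1,3) = 89.
From row 3, 620 − (82 + 201 + 54 + 173) gives (3,3) = 110.
The remaining cell in row 4 is (4,2) = 620 − 496 = 124.
From column 4, 620 − (208 + 131 + 54 + 152) gives (5,4) = 75.
Main diagonal needs 620; the known cells sum to 517, so (2,2) = 103.
The remaining cell in anti-diagonal is (5,1) = 620 − 482 = 138.
Column 1 must total 620; the given cells sum to 461, so (2,1) = 159.
Using column 2: 145 + 103 + 201 + 124 + ? → (5,2) = 620 − 573 = 47.
Row 2 needs 620; the known cells sum to 433, so (2,3) = 187.
Row 5 must total 620; the given cells sum to 454, so (5,3) = 166.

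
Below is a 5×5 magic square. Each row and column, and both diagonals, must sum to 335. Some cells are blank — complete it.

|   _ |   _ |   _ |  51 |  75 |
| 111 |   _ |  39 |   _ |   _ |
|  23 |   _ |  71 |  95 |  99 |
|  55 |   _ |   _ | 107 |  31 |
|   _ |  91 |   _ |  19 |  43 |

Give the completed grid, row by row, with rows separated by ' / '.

79 103 27 51 75 / 111 35 39 63 87 / 23 47 71 95 99 / 55 59 83 107 31 / 67 91 115 19 43

Using row 3: 23 + 71 + 95 + 99 + ? → (3,2) = 335 − 288 = 47.
Column 4: 51 + 95 + 107 + 19 + ? = 335, so (2,4) = 63.
Column 5: 75 + 99 + 31 + 43 + ? = 335, so (2,5) = 87.
Row 2 needs 335; the known cells sum to 300, so (2,2) = 35.
Main diagonal needs 335; the known cells sum to 256, so (1,1) = 79.
The remaining cell in column 1 is (5,1) = 335 − 268 = 67.
From anti-diagonal, 335 − (75 + 63 + 71 + 67) gives (4,2) = 59.
Row 4: 55 + 59 + 107 + 31 + ? = 335, so (4,3) = 83.
Using row 5: 67 + 91 + 19 + 43 + ? → (5,3) = 335 − 220 = 115.
Column 2: 35 + 47 + 59 + 91 + ? = 335, so (1,2) = 103.
From column 3, 335 − (39 + 71 + 83 + 115) gives (1,3) = 27.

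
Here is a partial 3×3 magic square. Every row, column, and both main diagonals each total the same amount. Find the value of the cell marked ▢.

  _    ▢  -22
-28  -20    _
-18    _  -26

Anti-diagonal is complete and sums to -60; that is the magic constant.
The remaining cell in row 2 is (2,3) = -60 − (-48) = -12.
Row 3: -18 + (-26) + ? = -60, so (3,2) = -16.
From column 1, -60 − (-28 + (-18)) gives (1,1) = -14.
Column 2 needs -60; the known cells sum to -36, so (1,2) = -24.

-24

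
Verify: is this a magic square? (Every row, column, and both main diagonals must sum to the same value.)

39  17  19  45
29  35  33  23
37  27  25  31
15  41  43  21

Row 1: 39 + 17 + 19 + 45 = 120.
Row 2: 29 + 35 + 33 + 23 = 120.
Row 3: 37 + 27 + 25 + 31 = 120.
Row 4: 15 + 41 + 43 + 21 = 120.
Column 1: 39 + 29 + 37 + 15 = 120.
Column 2: 17 + 35 + 27 + 41 = 120.
Column 3: 19 + 33 + 25 + 43 = 120.
Column 4: 45 + 23 + 31 + 21 = 120.
Main diagonal: 39 + 35 + 25 + 21 = 120.
Anti-diagonal: 45 + 33 + 27 + 15 = 120.
All lines sum to 120.

Yes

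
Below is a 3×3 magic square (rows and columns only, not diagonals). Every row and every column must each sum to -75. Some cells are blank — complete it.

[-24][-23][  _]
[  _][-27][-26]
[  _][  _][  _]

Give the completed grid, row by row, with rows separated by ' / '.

-24 -23 -28 / -22 -27 -26 / -29 -25 -21

Row 1 must total -75; the given cells sum to -47, so (1,3) = -28.
Using row 2: -27 + (-26) + ? → (2,1) = -75 − (-53) = -22.
Column 1 must total -75; the given cells sum to -46, so (3,1) = -29.
From column 2, -75 − (-23 + (-27)) gives (3,2) = -25.
Column 3: -28 + (-26) + ? = -75, so (3,3) = -21.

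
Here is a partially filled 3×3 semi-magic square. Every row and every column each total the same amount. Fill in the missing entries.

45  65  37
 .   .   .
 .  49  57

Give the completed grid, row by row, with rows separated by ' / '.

Row 1 is already complete: 45 + 65 + 37 = 147, so that is the magic constant.
Using row 3: 49 + 57 + ? → (3,1) = 147 − 106 = 41.
The remaining cell in column 1 is (2,1) = 147 − 86 = 61.
Column 2: 65 + 49 + ? = 147, so (2,2) = 33.
Column 3 needs 147; the known cells sum to 94, so (2,3) = 53.

45 65 37 / 61 33 53 / 41 49 57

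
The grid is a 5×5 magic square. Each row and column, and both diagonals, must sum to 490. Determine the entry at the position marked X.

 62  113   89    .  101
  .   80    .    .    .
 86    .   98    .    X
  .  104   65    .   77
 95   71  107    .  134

From row 1, 490 − (62 + 113 + 89 + 101) gives (1,4) = 125.
Row 5 must total 490; the given cells sum to 407, so (5,4) = 83.
Column 2 must total 490; the given cells sum to 368, so (3,2) = 122.
Using column 3: 89 + 98 + 65 + 107 + ? → (2,3) = 490 − 359 = 131.
From main diagonal, 490 − (62 + 80 + 98 + 134) gives (4,4) = 116.
From anti-diagonal, 490 − (101 + 98 + 104 + 95) gives (2,4) = 92.
The remaining cell in row 4 is (4,1) = 490 − 362 = 128.
The remaining cell in column 1 is (2,1) = 490 − 371 = 119.
Column 4 needs 490; the known cells sum to 416, so (3,4) = 74.
Row 2 needs 490; the known cells sum to 422, so (2,5) = 68.
Row 3: 86 + 122 + 98 + 74 + ? = 490, so (3,5) = 110.

110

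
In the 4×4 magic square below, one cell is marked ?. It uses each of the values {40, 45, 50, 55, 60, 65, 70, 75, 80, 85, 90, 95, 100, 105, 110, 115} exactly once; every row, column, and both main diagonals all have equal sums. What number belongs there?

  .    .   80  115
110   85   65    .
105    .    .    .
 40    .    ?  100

The 16 entries sum to 1240, so each line sums to 1240/4 = 310.
Row 2 needs 310; the known cells sum to 260, so (2,4) = 50.
Column 1 needs 310; the known cells sum to 255, so (1,1) = 55.
The remaining cell in column 4 is (3,4) = 310 − 265 = 45.
Main diagonal must total 310; the given cells sum to 240, so (3,3) = 70.
Anti-diagonal must total 310; the given cells sum to 220, so (3,2) = 90.
Row 1 must total 310; the given cells sum to 250, so (1,2) = 60.
From column 2, 310 − (60 + 85 + 90) gives (4,2) = 75.
Column 3 must total 310; the given cells sum to 215, so (4,3) = 95.

95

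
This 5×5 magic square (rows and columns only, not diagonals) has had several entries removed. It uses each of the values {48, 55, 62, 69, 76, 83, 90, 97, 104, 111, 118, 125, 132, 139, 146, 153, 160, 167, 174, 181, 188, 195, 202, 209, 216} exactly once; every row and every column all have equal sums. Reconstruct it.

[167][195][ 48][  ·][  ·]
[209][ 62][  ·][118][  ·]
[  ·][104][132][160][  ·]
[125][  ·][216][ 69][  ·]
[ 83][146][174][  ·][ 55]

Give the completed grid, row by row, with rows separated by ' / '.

167 195 48 111 139 / 209 62 90 118 181 / 76 104 132 160 188 / 125 153 216 69 97 / 83 146 174 202 55

The 25 entries sum to 3300, so each line sums to 3300/5 = 660.
Row 5 must total 660; the given cells sum to 458, so (5,4) = 202.
Column 1 needs 660; the known cells sum to 584, so (3,1) = 76.
The remaining cell in column 2 is (4,2) = 660 − 507 = 153.
The remaining cell in column 3 is (2,3) = 660 − 570 = 90.
From column 4, 660 − (118 + 160 + 69 + 202) gives (1,4) = 111.
Row 1 must total 660; the given cells sum to 521, so (1,5) = 139.
The remaining cell in row 2 is (2,5) = 660 − 479 = 181.
Row 3: 76 + 104 + 132 + 160 + ? = 660, so (3,5) = 188.
The remaining cell in row 4 is (4,5) = 660 − 563 = 97.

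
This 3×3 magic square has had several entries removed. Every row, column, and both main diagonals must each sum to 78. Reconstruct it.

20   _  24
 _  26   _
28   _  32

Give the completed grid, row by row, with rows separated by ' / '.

Row 1: 20 + 24 + ? = 78, so (1,2) = 34.
Using row 3: 28 + 32 + ? → (3,2) = 78 − 60 = 18.
Column 1 must total 78; the given cells sum to 48, so (2,1) = 30.
The remaining cell in column 3 is (2,3) = 78 − 56 = 22.

20 34 24 / 30 26 22 / 28 18 32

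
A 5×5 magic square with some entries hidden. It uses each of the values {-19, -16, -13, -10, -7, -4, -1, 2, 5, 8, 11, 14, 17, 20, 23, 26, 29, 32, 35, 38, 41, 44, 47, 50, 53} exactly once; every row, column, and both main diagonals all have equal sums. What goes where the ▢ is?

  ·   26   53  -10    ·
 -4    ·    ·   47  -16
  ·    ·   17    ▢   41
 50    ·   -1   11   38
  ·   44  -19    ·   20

The 25 entries sum to 425, so each line sums to 425/5 = 85.
Row 4: 50 + (-1) + 11 + 38 + ? = 85, so (4,2) = -13.
From column 3, 85 − (53 + 17 + (-1) + (-19)) gives (2,3) = 35.
Column 5: -16 + 41 + 38 + 20 + ? = 85, so (1,5) = 2.
Using anti-diagonal: 2 + 47 + 17 + (-13) + ? → (5,1) = 85 − 53 = 32.
Using row 1: 26 + 53 + (-10) + 2 + ? → (1,1) = 85 − 71 = 14.
Row 2 needs 85; the known cells sum to 62, so (2,2) = 23.
Row 5 needs 85; the known cells sum to 77, so (5,4) = 8.
From column 1, 85 − (14 + (-4) + 50 + 32) gives (3,1) = -7.
Column 2: 26 + 23 + (-13) + 44 + ? = 85, so (3,2) = 5.
Column 4 must total 85; the given cells sum to 56, so (3,4) = 29.

29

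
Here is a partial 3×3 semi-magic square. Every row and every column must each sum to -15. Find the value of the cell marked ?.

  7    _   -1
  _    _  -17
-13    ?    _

Row 1 must total -15; the given cells sum to 6, so (1,2) = -21.
Using column 1: 7 + (-13) + ? → (2,1) = -15 − (-6) = -9.
From column 3, -15 − (-1 + (-17)) gives (3,3) = 3.
Row 2 must total -15; the given cells sum to -26, so (2,2) = 11.
The remaining cell in row 3 is (3,2) = -15 − (-10) = -5.

-5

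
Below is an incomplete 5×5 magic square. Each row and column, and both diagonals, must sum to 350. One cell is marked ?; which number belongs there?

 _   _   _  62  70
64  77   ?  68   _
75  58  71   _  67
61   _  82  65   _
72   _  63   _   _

60

Row 3: 75 + 58 + 71 + 67 + ? = 350, so (3,4) = 79.
Column 1 must total 350; the given cells sum to 272, so (1,1) = 78.
Column 4: 62 + 68 + 79 + 65 + ? = 350, so (5,4) = 76.
The remaining cell in main diagonal is (5,5) = 350 − 291 = 59.
Anti-diagonal needs 350; the known cells sum to 281, so (4,2) = 69.
The remaining cell in row 4 is (4,5) = 350 − 277 = 73.
Row 5 must total 350; the given cells sum to 270, so (5,2) = 80.
Column 2: 77 + 58 + 69 + 80 + ? = 350, so (1,2) = 66.
Column 5 needs 350; the known cells sum to 269, so (2,5) = 81.
Row 1 must total 350; the given cells sum to 276, so (1,3) = 74.
Row 2: 64 + 77 + 68 + 81 + ? = 350, so (2,3) = 60.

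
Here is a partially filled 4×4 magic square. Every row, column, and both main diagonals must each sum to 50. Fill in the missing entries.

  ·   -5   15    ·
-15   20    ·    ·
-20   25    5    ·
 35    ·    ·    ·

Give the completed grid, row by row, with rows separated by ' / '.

50 -5 15 -10 / -15 20 0 45 / -20 25 5 40 / 35 10 30 -25

Row 3 needs 50; the known cells sum to 10, so (3,4) = 40.
Column 1 needs 50; the known cells sum to 0, so (1,1) = 50.
Column 2 must total 50; the given cells sum to 40, so (4,2) = 10.
Main diagonal must total 50; the given cells sum to 75, so (4,4) = -25.
From row 1, 50 − (50 + (-5) + 15) gives (1,4) = -10.
From row 4, 50 − (35 + 10 + (-25)) gives (4,3) = 30.
Column 3: 15 + 5 + 30 + ? = 50, so (2,3) = 0.
Column 4 must total 50; the given cells sum to 5, so (2,4) = 45.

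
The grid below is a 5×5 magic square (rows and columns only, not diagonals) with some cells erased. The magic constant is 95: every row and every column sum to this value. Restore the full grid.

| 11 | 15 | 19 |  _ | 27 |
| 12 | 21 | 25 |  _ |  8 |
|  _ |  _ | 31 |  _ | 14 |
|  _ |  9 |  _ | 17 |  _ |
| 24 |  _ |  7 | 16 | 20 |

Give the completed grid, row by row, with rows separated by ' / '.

11 15 19 23 27 / 12 21 25 29 8 / 18 22 31 10 14 / 30 9 13 17 26 / 24 28 7 16 20

Row 1 must total 95; the given cells sum to 72, so (1,4) = 23.
From row 2, 95 − (12 + 21 + 25 + 8) gives (2,4) = 29.
Row 5: 24 + 7 + 16 + 20 + ? = 95, so (5,2) = 28.
From column 2, 95 − (15 + 21 + 9 + 28) gives (3,2) = 22.
From column 3, 95 − (19 + 25 + 31 + 7) gives (4,3) = 13.
Column 4: 23 + 29 + 17 + 16 + ? = 95, so (3,4) = 10.
Column 5 needs 95; the known cells sum to 69, so (4,5) = 26.
Row 3 must total 95; the given cells sum to 77, so (3,1) = 18.
Using row 4: 9 + 13 + 17 + 26 + ? → (4,1) = 95 − 65 = 30.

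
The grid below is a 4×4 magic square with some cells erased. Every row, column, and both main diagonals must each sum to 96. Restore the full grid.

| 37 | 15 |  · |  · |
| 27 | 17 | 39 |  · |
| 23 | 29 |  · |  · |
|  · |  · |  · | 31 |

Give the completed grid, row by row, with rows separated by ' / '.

37 15 25 19 / 27 17 39 13 / 23 29 11 33 / 9 35 21 31

Using row 2: 27 + 17 + 39 + ? → (2,4) = 96 − 83 = 13.
The remaining cell in column 1 is (4,1) = 96 − 87 = 9.
Column 2 needs 96; the known cells sum to 61, so (4,2) = 35.
Main diagonal needs 96; the known cells sum to 85, so (3,3) = 11.
Anti-diagonal: 39 + 29 + 9 + ? = 96, so (1,4) = 19.
The remaining cell in row 1 is (1,3) = 96 − 71 = 25.
Row 3 needs 96; the known cells sum to 63, so (3,4) = 33.
From row 4, 96 − (9 + 35 + 31) gives (4,3) = 21.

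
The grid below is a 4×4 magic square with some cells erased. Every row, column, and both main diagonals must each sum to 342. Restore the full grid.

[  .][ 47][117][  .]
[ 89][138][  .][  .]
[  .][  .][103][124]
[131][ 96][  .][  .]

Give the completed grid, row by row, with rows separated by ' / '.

Column 2: 47 + 138 + 96 + ? = 342, so (3,2) = 61.
The remaining cell in row 3 is (3,1) = 342 − 288 = 54.
Column 1 must total 342; the given cells sum to 274, so (1,1) = 68.
Using main diagonal: 68 + 138 + 103 + ? → (4,4) = 342 − 309 = 33.
The remaining cell in row 1 is (1,4) = 342 − 232 = 110.
From row 4, 342 − (131 + 96 + 33) gives (4,3) = 82.
From column 3, 342 − (117 + 103 + 82) gives (2,3) = 40.
The remaining cell in column 4 is (2,4) = 342 − 267 = 75.

68 47 117 110 / 89 138 40 75 / 54 61 103 124 / 131 96 82 33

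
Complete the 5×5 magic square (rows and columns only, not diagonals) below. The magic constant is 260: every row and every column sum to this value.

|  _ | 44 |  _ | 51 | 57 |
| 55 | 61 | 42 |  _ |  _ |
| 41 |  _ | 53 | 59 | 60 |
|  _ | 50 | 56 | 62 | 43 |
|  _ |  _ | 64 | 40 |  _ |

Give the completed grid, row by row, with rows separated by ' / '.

Row 3 must total 260; the given cells sum to 213, so (3,2) = 47.
Row 4 must total 260; the given cells sum to 211, so (4,1) = 49.
Column 2 needs 260; the known cells sum to 202, so (5,2) = 58.
Using column 3: 42 + 53 + 56 + 64 + ? → (1,3) = 260 − 215 = 45.
The remaining cell in column 4 is (2,4) = 260 − 212 = 48.
Using row 1: 44 + 45 + 51 + 57 + ? → (1,1) = 260 − 197 = 63.
Row 2 needs 260; the known cells sum to 206, so (2,5) = 54.
From column 1, 260 − (63 + 55 + 41 + 49) gives (5,1) = 52.
The remaining cell in column 5 is (5,5) = 260 − 214 = 46.

63 44 45 51 57 / 55 61 42 48 54 / 41 47 53 59 60 / 49 50 56 62 43 / 52 58 64 40 46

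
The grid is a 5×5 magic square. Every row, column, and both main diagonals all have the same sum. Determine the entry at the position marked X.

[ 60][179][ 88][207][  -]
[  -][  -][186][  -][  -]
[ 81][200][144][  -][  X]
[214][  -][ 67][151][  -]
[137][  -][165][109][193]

Column 3 is complete and sums to 650; that is the magic constant.
From row 1, 650 − (60 + 179 + 88 + 207) gives (1,5) = 116.
Row 5: 137 + 165 + 109 + 193 + ? = 650, so (5,2) = 46.
The remaining cell in column 1 is (2,1) = 650 − 492 = 158.
Main diagonal must total 650; the given cells sum to 548, so (2,2) = 102.
Column 2 needs 650; the known cells sum to 527, so (4,2) = 123.
Anti-diagonal needs 650; the known cells sum to 520, so (2,4) = 130.
Using row 2: 158 + 102 + 186 + 130 + ? → (2,5) = 650 − 576 = 74.
The remaining cell in row 4 is (4,5) = 650 − 555 = 95.
Column 4 needs 650; the known cells sum to 597, so (3,4) = 53.
Column 5 needs 650; the known cells sum to 478, so (3,5) = 172.

172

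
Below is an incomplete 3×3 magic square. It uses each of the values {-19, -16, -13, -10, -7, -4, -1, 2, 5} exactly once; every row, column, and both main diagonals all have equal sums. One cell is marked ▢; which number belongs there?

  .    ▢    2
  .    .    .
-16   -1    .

The 9 entries sum to -63, so each line sums to -63/3 = -21.
Row 3: -16 + (-1) + ? = -21, so (3,3) = -4.
The remaining cell in column 3 is (2,3) = -21 − (-2) = -19.
The remaining cell in anti-diagonal is (2,2) = -21 − (-14) = -7.
From row 2, -21 − (-7 + (-19)) gives (2,1) = 5.
From column 1, -21 − (5 + (-16)) gives (1,1) = -10.
The remaining cell in column 2 is (1,2) = -21 − (-8) = -13.

-13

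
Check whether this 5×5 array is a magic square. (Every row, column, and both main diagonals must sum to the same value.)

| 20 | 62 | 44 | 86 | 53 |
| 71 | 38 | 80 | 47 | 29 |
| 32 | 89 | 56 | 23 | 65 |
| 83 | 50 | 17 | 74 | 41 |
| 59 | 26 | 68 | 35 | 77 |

Row 1: 20 + 62 + 44 + 86 + 53 = 265.
Row 2: 71 + 38 + 80 + 47 + 29 = 265.
Row 3: 32 + 89 + 56 + 23 + 65 = 265.
Row 4: 83 + 50 + 17 + 74 + 41 = 265.
Row 5: 59 + 26 + 68 + 35 + 77 = 265.
Column 1: 20 + 71 + 32 + 83 + 59 = 265.
Column 2: 62 + 38 + 89 + 50 + 26 = 265.
Column 3: 44 + 80 + 56 + 17 + 68 = 265.
Column 4: 86 + 47 + 23 + 74 + 35 = 265.
Column 5: 53 + 29 + 65 + 41 + 77 = 265.
Main diagonal: 20 + 38 + 56 + 74 + 77 = 265.
Anti-diagonal: 53 + 47 + 56 + 50 + 59 = 265.
All lines sum to 265.

Yes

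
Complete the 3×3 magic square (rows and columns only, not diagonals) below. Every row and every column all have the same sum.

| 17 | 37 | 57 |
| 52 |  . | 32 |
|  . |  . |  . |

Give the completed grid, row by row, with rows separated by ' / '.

17 37 57 / 52 27 32 / 42 47 22

Row 1 is already complete: 17 + 37 + 57 = 111, so that is the magic constant.
Row 2 needs 111; the known cells sum to 84, so (2,2) = 27.
From column 1, 111 − (17 + 52) gives (3,1) = 42.
Column 2 must total 111; the given cells sum to 64, so (3,2) = 47.
Using column 3: 57 + 32 + ? → (3,3) = 111 − 89 = 22.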